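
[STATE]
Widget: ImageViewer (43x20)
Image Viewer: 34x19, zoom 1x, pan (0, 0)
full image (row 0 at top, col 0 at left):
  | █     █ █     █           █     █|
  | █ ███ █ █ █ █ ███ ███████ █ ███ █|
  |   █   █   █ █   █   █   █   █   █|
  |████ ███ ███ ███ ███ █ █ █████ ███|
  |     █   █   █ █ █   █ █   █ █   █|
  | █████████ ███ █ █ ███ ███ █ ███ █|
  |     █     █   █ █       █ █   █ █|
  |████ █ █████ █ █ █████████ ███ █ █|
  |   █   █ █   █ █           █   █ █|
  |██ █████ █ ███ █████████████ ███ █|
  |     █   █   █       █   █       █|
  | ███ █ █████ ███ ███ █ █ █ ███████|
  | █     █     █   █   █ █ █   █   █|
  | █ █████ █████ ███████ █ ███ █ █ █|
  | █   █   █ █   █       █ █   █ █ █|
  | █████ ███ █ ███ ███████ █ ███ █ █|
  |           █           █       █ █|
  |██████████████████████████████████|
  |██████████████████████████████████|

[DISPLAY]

 █     █ █     █           █     █         
 █ ███ █ █ █ █ ███ ███████ █ ███ █         
   █   █   █ █   █   █   █   █   █         
████ ███ ███ ███ ███ █ █ █████ ███         
     █   █   █ █ █   █ █   █ █   █         
 █████████ ███ █ █ ███ ███ █ ███ █         
     █     █   █ █       █ █   █ █         
████ █ █████ █ █ █████████ ███ █ █         
   █   █ █   █ █           █   █ █         
██ █████ █ ███ █████████████ ███ █         
     █   █   █       █   █       █         
 ███ █ █████ ███ ███ █ █ █ ███████         
 █     █     █   █   █ █ █   █   █         
 █ █████ █████ ███████ █ ███ █ █ █         
 █   █   █ █   █       █ █   █ █ █         
 █████ ███ █ ███ ███████ █ ███ █ █         
           █           █       █ █         
██████████████████████████████████         
██████████████████████████████████         
                                           


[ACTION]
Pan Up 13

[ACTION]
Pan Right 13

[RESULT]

  █           █     █                      
█ ███ ███████ █ ███ █                      
█   █   █   █   █   █                      
███ ███ █ █ █████ ███                      
█ █ █   █ █   █ █   █                      
█ █ █ ███ ███ █ ███ █                      
  █ █       █ █   █ █                      
█ █ █████████ ███ █ █                      
█ █           █   █ █                      
█ █████████████ ███ █                      
█       █   █       █                      
███ ███ █ █ █ ███████                      
█   █   █ █ █   █   █                      
█ ███████ █ ███ █ █ █                      
  █       █ █   █ █ █                      
███ ███████ █ ███ █ █                      
          █       █ █                      
█████████████████████                      
█████████████████████                      
                                           


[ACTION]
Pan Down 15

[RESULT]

███ ███████ █ ███ █ █                      
          █       █ █                      
█████████████████████                      
█████████████████████                      
                                           
                                           
                                           
                                           
                                           
                                           
                                           
                                           
                                           
                                           
                                           
                                           
                                           
                                           
                                           
                                           


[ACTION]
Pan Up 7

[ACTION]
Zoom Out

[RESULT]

█ █           █   █ █                      
█ █████████████ ███ █                      
█       █   █       █                      
███ ███ █ █ █ ███████                      
█   █   █ █ █   █   █                      
█ ███████ █ ███ █ █ █                      
  █       █ █   █ █ █                      
███ ███████ █ ███ █ █                      
          █       █ █                      
█████████████████████                      
█████████████████████                      
                                           
                                           
                                           
                                           
                                           
                                           
                                           
                                           
                                           


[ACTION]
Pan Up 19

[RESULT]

  █           █     █                      
█ ███ ███████ █ ███ █                      
█   █   █   █   █   █                      
███ ███ █ █ █████ ███                      
█ █ █   █ █   █ █   █                      
█ █ █ ███ ███ █ ███ █                      
  █ █       █ █   █ █                      
█ █ █████████ ███ █ █                      
█ █           █   █ █                      
█ █████████████ ███ █                      
█       █   █       █                      
███ ███ █ █ █ ███████                      
█   █   █ █ █   █   █                      
█ ███████ █ ███ █ █ █                      
  █       █ █   █ █ █                      
███ ███████ █ ███ █ █                      
          █       █ █                      
█████████████████████                      
█████████████████████                      
                                           


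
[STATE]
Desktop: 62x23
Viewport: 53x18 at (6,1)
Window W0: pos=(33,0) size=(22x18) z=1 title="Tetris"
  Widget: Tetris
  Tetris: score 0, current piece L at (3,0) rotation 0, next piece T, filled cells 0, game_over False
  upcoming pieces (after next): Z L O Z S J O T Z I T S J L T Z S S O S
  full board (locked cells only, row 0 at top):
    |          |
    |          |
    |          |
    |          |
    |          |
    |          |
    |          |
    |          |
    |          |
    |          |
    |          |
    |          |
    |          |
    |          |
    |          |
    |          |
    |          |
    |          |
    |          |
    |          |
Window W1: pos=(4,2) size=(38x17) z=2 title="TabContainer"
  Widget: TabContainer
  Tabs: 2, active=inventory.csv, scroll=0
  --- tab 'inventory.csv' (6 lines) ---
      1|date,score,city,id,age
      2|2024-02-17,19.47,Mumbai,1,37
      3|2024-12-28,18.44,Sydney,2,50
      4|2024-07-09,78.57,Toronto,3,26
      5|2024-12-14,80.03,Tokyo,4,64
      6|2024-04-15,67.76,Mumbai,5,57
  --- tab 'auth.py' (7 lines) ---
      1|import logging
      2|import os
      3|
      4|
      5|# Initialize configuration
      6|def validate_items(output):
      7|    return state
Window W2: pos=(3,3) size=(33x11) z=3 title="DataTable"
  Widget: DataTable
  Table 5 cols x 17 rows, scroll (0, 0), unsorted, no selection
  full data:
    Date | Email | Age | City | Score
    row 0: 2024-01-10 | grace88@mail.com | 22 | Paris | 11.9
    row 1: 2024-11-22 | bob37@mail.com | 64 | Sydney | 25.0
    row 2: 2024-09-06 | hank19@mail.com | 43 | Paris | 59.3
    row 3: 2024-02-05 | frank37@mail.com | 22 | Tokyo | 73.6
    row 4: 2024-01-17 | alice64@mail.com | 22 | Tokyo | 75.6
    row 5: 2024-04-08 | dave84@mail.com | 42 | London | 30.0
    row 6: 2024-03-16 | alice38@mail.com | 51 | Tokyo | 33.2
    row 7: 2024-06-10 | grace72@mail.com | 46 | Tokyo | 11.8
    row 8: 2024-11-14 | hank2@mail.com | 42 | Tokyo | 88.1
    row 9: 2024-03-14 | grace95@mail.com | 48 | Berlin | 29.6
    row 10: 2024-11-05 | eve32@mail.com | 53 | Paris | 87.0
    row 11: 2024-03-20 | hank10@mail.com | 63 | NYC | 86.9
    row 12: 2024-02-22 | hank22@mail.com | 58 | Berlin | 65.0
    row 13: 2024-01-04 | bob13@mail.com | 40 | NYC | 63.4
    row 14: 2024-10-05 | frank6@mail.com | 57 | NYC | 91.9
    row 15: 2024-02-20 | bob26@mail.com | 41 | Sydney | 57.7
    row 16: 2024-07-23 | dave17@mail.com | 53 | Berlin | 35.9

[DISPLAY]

                           ┃ Tetris             ┃    
━━━━━━━━━━━━━━━━━━━━━━━━━━━━━━━━━━━┓────────────┨    
━━━━━━━━━━━━━━━━━━━━━━━━━━━━━┓     ┃  │Next:    ┃    
ataTable                     ┃─────┨  │ ▒       ┃    
─────────────────────────────┨     ┃  │▒▒▒      ┃    
te      │Email           │Age┃─────┃  │         ┃    
────────┼────────────────┼───┃     ┃  │         ┃    
24-01-10│grace88@mail.com│22 ┃     ┃  │         ┃    
24-11-22│bob37@mail.com  │64 ┃     ┃  │Score:   ┃    
24-09-06│hank19@mail.com │43 ┃     ┃  │0        ┃    
24-02-05│frank37@mail.com│22 ┃     ┃  │         ┃    
24-01-17│alice64@mail.com│22 ┃     ┃  │         ┃    
━━━━━━━━━━━━━━━━━━━━━━━━━━━━━┛     ┃  │         ┃    
                                   ┃  │         ┃    
                                   ┃  │         ┃    
                                   ┃  │         ┃    
                                   ┃━━━━━━━━━━━━┛    
━━━━━━━━━━━━━━━━━━━━━━━━━━━━━━━━━━━┛                 


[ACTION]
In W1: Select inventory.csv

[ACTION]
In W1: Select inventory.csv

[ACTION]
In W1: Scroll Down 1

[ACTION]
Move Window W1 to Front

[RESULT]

                           ┃ Tetris             ┃    
━━━━━━━━━━━━━━━━━━━━━━━━━━━━━━━━━━━┓────────────┨    
TabContainer                       ┃  │Next:    ┃    
───────────────────────────────────┨  │ ▒       ┃    
inventory.csv]│ auth.py            ┃  │▒▒▒      ┃    
───────────────────────────────────┃  │         ┃    
024-02-17,19.47,Mumbai,1,37        ┃  │         ┃    
024-12-28,18.44,Sydney,2,50        ┃  │         ┃    
024-07-09,78.57,Toronto,3,26       ┃  │Score:   ┃    
024-12-14,80.03,Tokyo,4,64         ┃  │0        ┃    
024-04-15,67.76,Mumbai,5,57        ┃  │         ┃    
                                   ┃  │         ┃    
                                   ┃  │         ┃    
                                   ┃  │         ┃    
                                   ┃  │         ┃    
                                   ┃  │         ┃    
                                   ┃━━━━━━━━━━━━┛    
━━━━━━━━━━━━━━━━━━━━━━━━━━━━━━━━━━━┛                 


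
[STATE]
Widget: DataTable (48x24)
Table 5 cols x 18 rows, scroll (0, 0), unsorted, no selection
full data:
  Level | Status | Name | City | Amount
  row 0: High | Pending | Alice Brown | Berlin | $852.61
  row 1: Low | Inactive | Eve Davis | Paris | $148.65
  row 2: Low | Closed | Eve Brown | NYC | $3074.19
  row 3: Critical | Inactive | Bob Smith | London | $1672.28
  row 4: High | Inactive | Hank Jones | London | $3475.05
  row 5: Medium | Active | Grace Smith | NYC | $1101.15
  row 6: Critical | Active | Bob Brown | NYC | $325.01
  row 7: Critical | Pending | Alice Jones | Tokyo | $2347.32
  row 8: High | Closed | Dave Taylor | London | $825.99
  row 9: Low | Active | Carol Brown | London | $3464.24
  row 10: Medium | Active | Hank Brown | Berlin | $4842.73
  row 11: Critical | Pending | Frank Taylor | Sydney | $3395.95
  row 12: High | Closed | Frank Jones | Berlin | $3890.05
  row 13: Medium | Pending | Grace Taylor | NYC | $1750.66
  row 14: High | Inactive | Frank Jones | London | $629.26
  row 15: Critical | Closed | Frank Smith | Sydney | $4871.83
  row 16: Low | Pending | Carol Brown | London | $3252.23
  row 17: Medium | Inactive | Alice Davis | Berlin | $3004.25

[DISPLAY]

Level   │Status  │Name        │City  │Amount    
────────┼────────┼────────────┼──────┼────────  
High    │Pending │Alice Brown │Berlin│$852.61   
Low     │Inactive│Eve Davis   │Paris │$148.65   
Low     │Closed  │Eve Brown   │NYC   │$3074.19  
Critical│Inactive│Bob Smith   │London│$1672.28  
High    │Inactive│Hank Jones  │London│$3475.05  
Medium  │Active  │Grace Smith │NYC   │$1101.15  
Critical│Active  │Bob Brown   │NYC   │$325.01   
Critical│Pending │Alice Jones │Tokyo │$2347.32  
High    │Closed  │Dave Taylor │London│$825.99   
Low     │Active  │Carol Brown │London│$3464.24  
Medium  │Active  │Hank Brown  │Berlin│$4842.73  
Critical│Pending │Frank Taylor│Sydney│$3395.95  
High    │Closed  │Frank Jones │Berlin│$3890.05  
Medium  │Pending │Grace Taylor│NYC   │$1750.66  
High    │Inactive│Frank Jones │London│$629.26   
Critical│Closed  │Frank Smith │Sydney│$4871.83  
Low     │Pending │Carol Brown │London│$3252.23  
Medium  │Inactive│Alice Davis │Berlin│$3004.25  
                                                
                                                
                                                
                                                


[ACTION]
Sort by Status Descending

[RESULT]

Level   │Status ▼│Name        │City  │Amount    
────────┼────────┼────────────┼──────┼────────  
High    │Pending │Alice Brown │Berlin│$852.61   
Critical│Pending │Alice Jones │Tokyo │$2347.32  
Critical│Pending │Frank Taylor│Sydney│$3395.95  
Medium  │Pending │Grace Taylor│NYC   │$1750.66  
Low     │Pending │Carol Brown │London│$3252.23  
Low     │Inactive│Eve Davis   │Paris │$148.65   
Critical│Inactive│Bob Smith   │London│$1672.28  
High    │Inactive│Hank Jones  │London│$3475.05  
High    │Inactive│Frank Jones │London│$629.26   
Medium  │Inactive│Alice Davis │Berlin│$3004.25  
Low     │Closed  │Eve Brown   │NYC   │$3074.19  
High    │Closed  │Dave Taylor │London│$825.99   
High    │Closed  │Frank Jones │Berlin│$3890.05  
Critical│Closed  │Frank Smith │Sydney│$4871.83  
Medium  │Active  │Grace Smith │NYC   │$1101.15  
Critical│Active  │Bob Brown   │NYC   │$325.01   
Low     │Active  │Carol Brown │London│$3464.24  
Medium  │Active  │Hank Brown  │Berlin│$4842.73  
                                                
                                                
                                                
                                                


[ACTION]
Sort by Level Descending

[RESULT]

Level  ▼│Status  │Name        │City  │Amount    
────────┼────────┼────────────┼──────┼────────  
Medium  │Pending │Grace Taylor│NYC   │$1750.66  
Medium  │Inactive│Alice Davis │Berlin│$3004.25  
Medium  │Active  │Grace Smith │NYC   │$1101.15  
Medium  │Active  │Hank Brown  │Berlin│$4842.73  
Low     │Pending │Carol Brown │London│$3252.23  
Low     │Inactive│Eve Davis   │Paris │$148.65   
Low     │Closed  │Eve Brown   │NYC   │$3074.19  
Low     │Active  │Carol Brown │London│$3464.24  
High    │Pending │Alice Brown │Berlin│$852.61   
High    │Inactive│Hank Jones  │London│$3475.05  
High    │Inactive│Frank Jones │London│$629.26   
High    │Closed  │Dave Taylor │London│$825.99   
High    │Closed  │Frank Jones │Berlin│$3890.05  
Critical│Pending │Alice Jones │Tokyo │$2347.32  
Critical│Pending │Frank Taylor│Sydney│$3395.95  
Critical│Inactive│Bob Smith   │London│$1672.28  
Critical│Closed  │Frank Smith │Sydney│$4871.83  
Critical│Active  │Bob Brown   │NYC   │$325.01   
                                                
                                                
                                                
                                                


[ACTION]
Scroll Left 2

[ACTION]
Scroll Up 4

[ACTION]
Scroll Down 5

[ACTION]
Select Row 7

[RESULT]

Level  ▼│Status  │Name        │City  │Amount    
────────┼────────┼────────────┼──────┼────────  
Medium  │Pending │Grace Taylor│NYC   │$1750.66  
Medium  │Inactive│Alice Davis │Berlin│$3004.25  
Medium  │Active  │Grace Smith │NYC   │$1101.15  
Medium  │Active  │Hank Brown  │Berlin│$4842.73  
Low     │Pending │Carol Brown │London│$3252.23  
Low     │Inactive│Eve Davis   │Paris │$148.65   
Low     │Closed  │Eve Brown   │NYC   │$3074.19  
>ow     │Active  │Carol Brown │London│$3464.24  
High    │Pending │Alice Brown │Berlin│$852.61   
High    │Inactive│Hank Jones  │London│$3475.05  
High    │Inactive│Frank Jones │London│$629.26   
High    │Closed  │Dave Taylor │London│$825.99   
High    │Closed  │Frank Jones │Berlin│$3890.05  
Critical│Pending │Alice Jones │Tokyo │$2347.32  
Critical│Pending │Frank Taylor│Sydney│$3395.95  
Critical│Inactive│Bob Smith   │London│$1672.28  
Critical│Closed  │Frank Smith │Sydney│$4871.83  
Critical│Active  │Bob Brown   │NYC   │$325.01   
                                                
                                                
                                                
                                                


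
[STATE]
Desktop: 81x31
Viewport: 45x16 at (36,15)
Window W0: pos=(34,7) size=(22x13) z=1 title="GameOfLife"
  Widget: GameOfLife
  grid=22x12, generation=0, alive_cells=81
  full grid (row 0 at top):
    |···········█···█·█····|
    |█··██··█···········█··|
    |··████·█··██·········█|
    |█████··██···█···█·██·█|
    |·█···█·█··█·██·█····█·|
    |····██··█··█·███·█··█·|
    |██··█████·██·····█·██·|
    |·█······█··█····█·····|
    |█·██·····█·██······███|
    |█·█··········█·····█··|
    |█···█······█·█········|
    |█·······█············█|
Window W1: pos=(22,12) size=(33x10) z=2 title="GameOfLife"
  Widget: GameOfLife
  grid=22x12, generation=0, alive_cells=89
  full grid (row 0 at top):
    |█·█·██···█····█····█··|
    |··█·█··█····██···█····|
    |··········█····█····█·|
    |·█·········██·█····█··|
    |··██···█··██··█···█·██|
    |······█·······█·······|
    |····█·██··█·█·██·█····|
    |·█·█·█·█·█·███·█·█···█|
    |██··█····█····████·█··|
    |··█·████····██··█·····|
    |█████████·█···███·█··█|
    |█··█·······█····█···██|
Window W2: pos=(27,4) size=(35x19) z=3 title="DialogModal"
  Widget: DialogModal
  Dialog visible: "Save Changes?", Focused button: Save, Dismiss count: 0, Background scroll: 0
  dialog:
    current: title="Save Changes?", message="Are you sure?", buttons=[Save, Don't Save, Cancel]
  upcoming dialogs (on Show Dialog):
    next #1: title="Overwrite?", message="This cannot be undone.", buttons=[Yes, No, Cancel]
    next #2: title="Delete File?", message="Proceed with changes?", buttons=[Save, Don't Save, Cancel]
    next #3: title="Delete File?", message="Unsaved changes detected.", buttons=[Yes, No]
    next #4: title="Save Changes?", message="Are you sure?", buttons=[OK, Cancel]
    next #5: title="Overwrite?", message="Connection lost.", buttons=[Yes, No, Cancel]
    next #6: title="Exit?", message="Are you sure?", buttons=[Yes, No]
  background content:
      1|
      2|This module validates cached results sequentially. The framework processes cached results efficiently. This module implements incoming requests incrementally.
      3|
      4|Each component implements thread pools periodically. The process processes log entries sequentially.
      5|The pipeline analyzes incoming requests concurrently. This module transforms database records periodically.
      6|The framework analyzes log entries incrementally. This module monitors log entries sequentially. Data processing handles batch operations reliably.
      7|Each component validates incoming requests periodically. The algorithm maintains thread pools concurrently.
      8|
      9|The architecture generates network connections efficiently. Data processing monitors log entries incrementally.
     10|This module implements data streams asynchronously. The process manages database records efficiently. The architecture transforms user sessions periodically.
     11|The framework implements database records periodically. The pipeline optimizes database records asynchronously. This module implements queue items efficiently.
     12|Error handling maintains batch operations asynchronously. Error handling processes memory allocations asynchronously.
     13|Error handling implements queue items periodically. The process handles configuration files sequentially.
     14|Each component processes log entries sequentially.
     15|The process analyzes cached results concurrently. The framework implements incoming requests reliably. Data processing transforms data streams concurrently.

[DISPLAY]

]  Don't Save   Cancel│or┃                   
──────────────────────┘ea┃                   
ework implements database┃                   
ndling maintains batch op┃                   
ndling implements queue i┃                   
ponent processes log entr┃                   
ess analyzes cached resul┃                   
━━━━━━━━━━━━━━━━━━━━━━━━━┛                   
                                             
                                             
                                             
                                             
                                             
                                             
                                             
                                             


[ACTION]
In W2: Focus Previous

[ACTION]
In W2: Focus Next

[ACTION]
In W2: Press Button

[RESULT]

itecture generates networ┃                   
ule implements data strea┃                   
ework implements database┃                   
ndling maintains batch op┃                   
ndling implements queue i┃                   
ponent processes log entr┃                   
ess analyzes cached resul┃                   
━━━━━━━━━━━━━━━━━━━━━━━━━┛                   
                                             
                                             
                                             
                                             
                                             
                                             
                                             
                                             


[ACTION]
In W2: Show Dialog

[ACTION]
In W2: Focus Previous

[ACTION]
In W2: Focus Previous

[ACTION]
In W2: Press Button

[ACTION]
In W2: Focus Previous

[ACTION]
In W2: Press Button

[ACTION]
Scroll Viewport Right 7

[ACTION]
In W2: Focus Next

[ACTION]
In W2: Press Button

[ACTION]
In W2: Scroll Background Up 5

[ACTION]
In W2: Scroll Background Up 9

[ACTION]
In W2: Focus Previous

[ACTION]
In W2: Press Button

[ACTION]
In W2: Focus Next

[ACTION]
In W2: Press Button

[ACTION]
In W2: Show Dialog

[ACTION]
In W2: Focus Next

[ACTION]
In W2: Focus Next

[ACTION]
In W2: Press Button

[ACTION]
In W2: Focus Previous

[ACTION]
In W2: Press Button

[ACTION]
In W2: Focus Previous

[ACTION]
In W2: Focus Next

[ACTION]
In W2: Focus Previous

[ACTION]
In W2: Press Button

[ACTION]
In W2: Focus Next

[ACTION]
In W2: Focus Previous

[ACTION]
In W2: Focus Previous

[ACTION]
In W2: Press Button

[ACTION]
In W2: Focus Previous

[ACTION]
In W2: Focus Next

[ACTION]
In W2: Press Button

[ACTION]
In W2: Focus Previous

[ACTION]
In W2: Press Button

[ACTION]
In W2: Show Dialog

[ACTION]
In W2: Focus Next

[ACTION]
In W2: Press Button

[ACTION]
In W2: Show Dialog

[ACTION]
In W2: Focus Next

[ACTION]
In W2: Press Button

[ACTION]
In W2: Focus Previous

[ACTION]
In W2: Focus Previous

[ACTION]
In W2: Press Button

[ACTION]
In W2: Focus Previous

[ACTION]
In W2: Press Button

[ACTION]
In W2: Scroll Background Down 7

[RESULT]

                         ┃                   
                         ┃                   
                         ┃                   
                         ┃                   
                         ┃                   
                         ┃                   
                         ┃                   
━━━━━━━━━━━━━━━━━━━━━━━━━┛                   
                                             
                                             
                                             
                                             
                                             
                                             
                                             
                                             


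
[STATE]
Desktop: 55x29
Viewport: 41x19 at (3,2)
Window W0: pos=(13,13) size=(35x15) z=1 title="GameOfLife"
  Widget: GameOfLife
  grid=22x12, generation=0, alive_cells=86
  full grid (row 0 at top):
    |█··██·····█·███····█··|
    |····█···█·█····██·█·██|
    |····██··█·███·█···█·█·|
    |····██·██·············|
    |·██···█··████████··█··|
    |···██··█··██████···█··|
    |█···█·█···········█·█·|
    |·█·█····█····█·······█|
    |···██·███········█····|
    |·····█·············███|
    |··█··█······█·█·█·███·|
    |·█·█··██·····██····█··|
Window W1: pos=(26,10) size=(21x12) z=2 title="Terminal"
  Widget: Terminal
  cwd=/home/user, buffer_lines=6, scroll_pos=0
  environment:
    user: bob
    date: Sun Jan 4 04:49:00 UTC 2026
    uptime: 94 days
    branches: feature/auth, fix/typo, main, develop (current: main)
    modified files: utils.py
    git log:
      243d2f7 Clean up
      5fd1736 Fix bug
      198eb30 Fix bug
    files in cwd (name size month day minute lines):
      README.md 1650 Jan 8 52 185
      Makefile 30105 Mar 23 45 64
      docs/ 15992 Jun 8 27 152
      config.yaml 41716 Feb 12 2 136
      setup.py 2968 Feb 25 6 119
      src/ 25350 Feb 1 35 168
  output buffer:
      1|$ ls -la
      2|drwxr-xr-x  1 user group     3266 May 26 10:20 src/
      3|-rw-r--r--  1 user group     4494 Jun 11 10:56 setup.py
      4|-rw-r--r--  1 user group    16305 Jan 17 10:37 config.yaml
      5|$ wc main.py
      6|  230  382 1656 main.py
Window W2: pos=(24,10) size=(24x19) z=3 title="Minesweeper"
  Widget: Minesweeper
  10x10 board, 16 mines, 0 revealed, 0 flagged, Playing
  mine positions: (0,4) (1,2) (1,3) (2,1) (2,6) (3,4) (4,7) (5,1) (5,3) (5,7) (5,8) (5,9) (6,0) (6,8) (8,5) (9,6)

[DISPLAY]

                                         
                                         
                                         
                                         
                                         
                                         
                                         
                                         
                     ┏━━━━━━━━━━━━━━━━━━━
                     ┃ Minesweeper       
                     ┠───────────────────
          ┏━━━━━━━━━━┃■■■■■■■■■■         
          ┃ GameOfLif┃■■■■■■■■■■         
          ┠──────────┃■■■■■■■■■■         
          ┃Gen: 0    ┃■■■■■■■■■■         
          ┃····█···█·┃■■■■■■■■■■         
          ┃····██··█·┃■■■■■■■■■■         
          ┃····██·██·┃■■■■■■■■■■         
          ┃·██···█··█┃■■■■■■■■■■         


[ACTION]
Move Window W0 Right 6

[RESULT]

                                         
                                         
                                         
                                         
                                         
                                         
                                         
                                         
                     ┏━━━━━━━━━━━━━━━━━━━
                     ┃ Minesweeper       
                     ┠───────────────────
                ┏━━━━┃■■■■■■■■■■         
                ┃ Gam┃■■■■■■■■■■         
                ┠────┃■■■■■■■■■■         
                ┃Gen:┃■■■■■■■■■■         
                ┃····┃■■■■■■■■■■         
                ┃····┃■■■■■■■■■■         
                ┃····┃■■■■■■■■■■         
                ┃·██·┃■■■■■■■■■■         


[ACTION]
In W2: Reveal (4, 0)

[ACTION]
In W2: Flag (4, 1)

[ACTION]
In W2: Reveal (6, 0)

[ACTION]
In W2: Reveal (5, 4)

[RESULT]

                                         
                                         
                                         
                                         
                                         
                                         
                                         
                                         
                     ┏━━━━━━━━━━━━━━━━━━━
                     ┃ Minesweeper       
                     ┠───────────────────
                ┏━━━━┃■■■■✹■■■■■         
                ┃ Gam┃■■✹✹■■■■■■         
                ┠────┃■✹■■■■✹■■■         
                ┃Gen:┃■■■■✹■■■■■         
                ┃····┃1⚑■■■■■✹■■         
                ┃····┃■✹■✹■■■✹✹✹         
                ┃····┃✹■■■■■■■✹■         
                ┃·██·┃■■■■■■■■■■         


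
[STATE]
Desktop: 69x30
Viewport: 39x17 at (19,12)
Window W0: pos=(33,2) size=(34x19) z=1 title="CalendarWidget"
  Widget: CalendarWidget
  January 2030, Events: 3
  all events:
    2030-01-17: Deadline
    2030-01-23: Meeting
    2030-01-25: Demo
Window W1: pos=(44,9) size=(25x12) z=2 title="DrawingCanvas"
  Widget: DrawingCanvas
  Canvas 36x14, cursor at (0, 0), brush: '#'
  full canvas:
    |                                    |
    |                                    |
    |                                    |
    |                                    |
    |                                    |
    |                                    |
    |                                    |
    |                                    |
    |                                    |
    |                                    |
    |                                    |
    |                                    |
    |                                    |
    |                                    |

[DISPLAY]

              ┃          ┃+            
              ┃          ┃             
              ┃          ┃             
              ┃          ┃             
              ┃          ┃             
              ┃          ┃             
              ┃          ┃             
              ┃          ┃             
              ┗━━━━━━━━━━┗━━━━━━━━━━━━━
                                       
                                       
                                       
                                       
                                       
                                       
                                       
                                       


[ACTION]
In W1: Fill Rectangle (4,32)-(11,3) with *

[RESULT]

              ┃          ┃+            
              ┃          ┃             
              ┃          ┃             
              ┃          ┃             
              ┃          ┃   **********
              ┃          ┃   **********
              ┃          ┃   **********
              ┃          ┃   **********
              ┗━━━━━━━━━━┗━━━━━━━━━━━━━
                                       
                                       
                                       
                                       
                                       
                                       
                                       
                                       


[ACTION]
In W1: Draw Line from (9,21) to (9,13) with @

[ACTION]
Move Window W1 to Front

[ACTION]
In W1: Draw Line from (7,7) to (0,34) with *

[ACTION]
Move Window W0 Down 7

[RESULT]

              ┃          ┃+            
              ┃Mo Tu We T┃             
              ┃    1  2  ┃             
              ┃ 7  8  9 1┃             
              ┃14 15 16 1┃   **********
              ┃21 22 23* ┃   **********
              ┃28 29 30 3┃   **********
              ┃          ┃   **********
              ┃          ┗━━━━━━━━━━━━━
              ┃                        
              ┃                        
              ┃                        
              ┃                        
              ┃                        
              ┃                        
              ┗━━━━━━━━━━━━━━━━━━━━━━━━
                                       


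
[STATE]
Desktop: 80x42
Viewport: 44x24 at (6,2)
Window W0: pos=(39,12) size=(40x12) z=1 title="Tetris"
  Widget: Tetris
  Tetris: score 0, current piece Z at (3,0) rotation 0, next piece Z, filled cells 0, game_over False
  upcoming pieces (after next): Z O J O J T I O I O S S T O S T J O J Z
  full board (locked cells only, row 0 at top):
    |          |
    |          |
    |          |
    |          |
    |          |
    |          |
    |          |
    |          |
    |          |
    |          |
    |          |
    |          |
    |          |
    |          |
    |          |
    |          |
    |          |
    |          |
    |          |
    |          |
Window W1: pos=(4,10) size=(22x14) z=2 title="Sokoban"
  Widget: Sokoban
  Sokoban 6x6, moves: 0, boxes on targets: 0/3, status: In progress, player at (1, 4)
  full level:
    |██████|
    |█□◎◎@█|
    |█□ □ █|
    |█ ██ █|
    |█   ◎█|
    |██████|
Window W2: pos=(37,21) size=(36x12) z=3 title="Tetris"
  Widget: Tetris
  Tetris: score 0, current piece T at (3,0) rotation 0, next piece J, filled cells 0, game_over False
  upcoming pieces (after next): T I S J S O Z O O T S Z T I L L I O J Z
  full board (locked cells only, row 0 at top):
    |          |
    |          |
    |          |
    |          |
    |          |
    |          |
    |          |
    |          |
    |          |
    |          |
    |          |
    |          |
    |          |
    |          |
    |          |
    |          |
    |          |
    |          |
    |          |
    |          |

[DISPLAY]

                                            
                                            
                                            
                                            
                                            
                                            
                                            
                                            
━━━━━━━━━━━━━━━━━━━┓                        
Sokoban            ┃                        
───────────────────┨             ┏━━━━━━━━━━
█████              ┃             ┃ Tetris   
□◎◎@█              ┃             ┠──────────
□ □ █              ┃             ┃          
 ██ █              ┃             ┃          
   ◎█              ┃             ┃          
█████              ┃             ┃          
oves: 0  0/3       ┃             ┃          
                   ┃             ┃          
                   ┃           ┏━━━━━━━━━━━━
                   ┃           ┃ Tetris     
━━━━━━━━━━━━━━━━━━━┛           ┠────────────
                               ┃          │N
                               ┃          │█


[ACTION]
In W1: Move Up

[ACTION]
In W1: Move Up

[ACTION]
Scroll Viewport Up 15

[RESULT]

                                            
                                            
                                            
                                            
                                            
                                            
                                            
                                            
                                            
                                            
━━━━━━━━━━━━━━━━━━━┓                        
Sokoban            ┃                        
───────────────────┨             ┏━━━━━━━━━━
█████              ┃             ┃ Tetris   
□◎◎@█              ┃             ┠──────────
□ □ █              ┃             ┃          
 ██ █              ┃             ┃          
   ◎█              ┃             ┃          
█████              ┃             ┃          
oves: 0  0/3       ┃             ┃          
                   ┃             ┃          
                   ┃           ┏━━━━━━━━━━━━
                   ┃           ┃ Tetris     
━━━━━━━━━━━━━━━━━━━┛           ┠────────────
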